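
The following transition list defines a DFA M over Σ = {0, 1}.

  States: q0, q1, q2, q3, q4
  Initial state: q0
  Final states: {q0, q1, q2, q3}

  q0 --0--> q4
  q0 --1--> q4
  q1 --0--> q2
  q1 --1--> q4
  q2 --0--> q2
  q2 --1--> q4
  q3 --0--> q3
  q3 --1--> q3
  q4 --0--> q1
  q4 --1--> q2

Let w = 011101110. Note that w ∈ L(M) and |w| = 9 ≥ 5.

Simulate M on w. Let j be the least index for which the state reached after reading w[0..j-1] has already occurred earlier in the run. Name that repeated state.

State sequence: q0 -0-> q4 -1-> q2 -1-> q4 -1-> q2 -0-> q2 -1-> q4 -1-> q2 -1-> q4 -0-> q1
First repeat at step 3: q4 was already visited.

The earliest repeat is at step j = 3: M is in q4, which it already visited at step i = 1.
The DFA has 5 states, so the proof of the pumping lemma guarantees a repeated state among the first 5+1 visited; the segment between the two visits is the pumpable y.

q4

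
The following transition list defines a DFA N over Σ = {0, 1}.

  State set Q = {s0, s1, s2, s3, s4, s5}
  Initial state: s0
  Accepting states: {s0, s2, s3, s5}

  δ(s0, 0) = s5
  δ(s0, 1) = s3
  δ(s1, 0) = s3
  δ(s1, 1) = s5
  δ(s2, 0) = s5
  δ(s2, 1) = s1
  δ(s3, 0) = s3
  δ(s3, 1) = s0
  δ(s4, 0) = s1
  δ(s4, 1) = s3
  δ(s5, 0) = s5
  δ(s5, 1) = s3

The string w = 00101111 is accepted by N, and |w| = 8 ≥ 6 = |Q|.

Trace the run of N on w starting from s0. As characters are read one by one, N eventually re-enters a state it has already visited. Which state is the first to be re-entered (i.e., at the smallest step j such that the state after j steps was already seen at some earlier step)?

s5

Run of N on w = 0 0 1 0 1 1 1 1:
  step 0: s0  (start)
  step 1: s5  (read 0: s0→s5)
  step 2: s5  (read 0: s5→s5)   ← first repeat (s5 seen earlier)
  step 3: s3  (read 1: s5→s3)
  step 4: s3  (read 0: s3→s3)
  step 5: s0  (read 1: s3→s0)
  step 6: s3  (read 1: s0→s3)
  step 7: s0  (read 1: s3→s0)
  step 8: s3  (read 1: s0→s3)

The earliest repeat is at step j = 2: N is in s5, which it already visited at step i = 1.
Pumping length from the standard proof: p = 6 (the number of states). The repeated state found above gives |xy| = j ≤ 6 and |y| = j − i ≥ 1.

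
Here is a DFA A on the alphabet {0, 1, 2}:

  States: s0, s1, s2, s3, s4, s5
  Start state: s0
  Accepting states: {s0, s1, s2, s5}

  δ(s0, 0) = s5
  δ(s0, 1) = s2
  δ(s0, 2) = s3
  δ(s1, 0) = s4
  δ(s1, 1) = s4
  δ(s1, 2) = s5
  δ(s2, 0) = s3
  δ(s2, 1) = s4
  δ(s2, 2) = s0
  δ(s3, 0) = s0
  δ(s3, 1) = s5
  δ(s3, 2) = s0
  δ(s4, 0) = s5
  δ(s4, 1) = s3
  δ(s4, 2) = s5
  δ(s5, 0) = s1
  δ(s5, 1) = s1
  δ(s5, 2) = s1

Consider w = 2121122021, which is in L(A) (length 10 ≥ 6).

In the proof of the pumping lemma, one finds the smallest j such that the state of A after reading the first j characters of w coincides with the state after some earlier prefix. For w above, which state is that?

Run of A on w = 2 1 2 1 1 2 2 0 2 1:
  step 0: s0  (start)
  step 1: s3  (read 2: s0→s3)
  step 2: s5  (read 1: s3→s5)
  step 3: s1  (read 2: s5→s1)
  step 4: s4  (read 1: s1→s4)
  step 5: s3  (read 1: s4→s3)   ← first repeat (s3 seen earlier)
  step 6: s0  (read 2: s3→s0)
  step 7: s3  (read 2: s0→s3)
  step 8: s0  (read 0: s3→s0)
  step 9: s3  (read 2: s0→s3)
  step 10: s5  (read 1: s3→s5)

The earliest repeat is at step j = 5: A is in s3, which it already visited at step i = 1.
The DFA has 6 states, so the proof of the pumping lemma guarantees a repeated state among the first 6+1 visited; the segment between the two visits is the pumpable y.

s3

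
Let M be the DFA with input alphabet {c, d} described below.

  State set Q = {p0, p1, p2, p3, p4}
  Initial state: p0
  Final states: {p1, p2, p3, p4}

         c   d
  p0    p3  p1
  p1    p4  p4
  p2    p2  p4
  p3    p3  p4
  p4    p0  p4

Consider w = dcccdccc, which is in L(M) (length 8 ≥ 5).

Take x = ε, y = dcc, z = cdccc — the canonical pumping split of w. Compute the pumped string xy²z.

dccdcccdccc

xy^2z = ε·dcc·dcc·cdccc = dccdcccdccc.
Reading y = dcc takes M from p0 back to p0, so after x·y·y the machine is still in p0, and z then leads to the accepting state p3. Hence dccdcccdccc ∈ L(M).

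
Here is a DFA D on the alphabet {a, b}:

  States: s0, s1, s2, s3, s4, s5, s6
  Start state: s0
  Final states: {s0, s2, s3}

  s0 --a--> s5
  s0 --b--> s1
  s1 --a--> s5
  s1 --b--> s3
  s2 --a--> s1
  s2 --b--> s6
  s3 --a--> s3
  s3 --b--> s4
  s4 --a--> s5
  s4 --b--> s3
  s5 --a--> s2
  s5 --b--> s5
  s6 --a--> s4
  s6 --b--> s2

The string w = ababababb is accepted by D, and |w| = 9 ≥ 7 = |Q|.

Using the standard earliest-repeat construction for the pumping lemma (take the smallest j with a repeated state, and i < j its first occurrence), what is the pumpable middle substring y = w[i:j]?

b

Run of D on w = a b a b a b a b b:
  step 0: s0  (start)
  step 1: s5  (read a: s0→s5)
  step 2: s5  (read b: s5→s5)   ← first repeat (s5 seen earlier)
  step 3: s2  (read a: s5→s2)
  step 4: s6  (read b: s2→s6)
  step 5: s4  (read a: s6→s4)
  step 6: s3  (read b: s4→s3)
  step 7: s3  (read a: s3→s3)
  step 8: s4  (read b: s3→s4)
  step 9: s3  (read b: s4→s3)

So i = 1, j = 2, giving x = w[0:1] = a, y = w[1:2] = b, z = w[2:9] = abababb.
Check: |xy| = 2 ≤ 7 and |y| = 1 ≥ 1. Reading y takes D from s5 back to s5, so every xyⁱz is accepted.
Since D has 7 states, any run of length ≥ 7 visits 7+1 states, so by pigeonhole some state repeats within the first 7 steps — that repeat gives the pumpable loop.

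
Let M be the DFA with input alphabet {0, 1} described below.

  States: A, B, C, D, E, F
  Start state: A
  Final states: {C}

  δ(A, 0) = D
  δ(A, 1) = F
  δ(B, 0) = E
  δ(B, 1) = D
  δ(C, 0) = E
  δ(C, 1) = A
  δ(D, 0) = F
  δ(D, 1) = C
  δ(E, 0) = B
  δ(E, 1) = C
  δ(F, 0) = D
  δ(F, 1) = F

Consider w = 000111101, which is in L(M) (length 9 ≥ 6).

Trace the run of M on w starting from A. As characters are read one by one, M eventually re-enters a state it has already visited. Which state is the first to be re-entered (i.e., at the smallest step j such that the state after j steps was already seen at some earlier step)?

D

State sequence: A -0-> D -0-> F -0-> D -1-> C -1-> A -1-> F -1-> F -0-> D -1-> C
First repeat at step 3: D was already visited.

The earliest repeat is at step j = 3: M is in D, which it already visited at step i = 1.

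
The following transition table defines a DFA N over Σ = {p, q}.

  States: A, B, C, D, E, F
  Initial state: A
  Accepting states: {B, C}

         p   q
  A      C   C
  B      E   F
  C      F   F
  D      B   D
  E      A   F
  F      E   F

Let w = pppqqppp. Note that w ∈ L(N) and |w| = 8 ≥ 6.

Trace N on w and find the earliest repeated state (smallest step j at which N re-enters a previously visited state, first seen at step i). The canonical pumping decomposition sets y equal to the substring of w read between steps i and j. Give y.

Run of N on w = p p p q q p p p:
  step 0: A  (start)
  step 1: C  (read p: A→C)
  step 2: F  (read p: C→F)
  step 3: E  (read p: F→E)
  step 4: F  (read q: E→F)   ← first repeat (F seen earlier)
  step 5: F  (read q: F→F)
  step 6: E  (read p: F→E)
  step 7: A  (read p: E→A)
  step 8: C  (read p: A→C)

So i = 2, j = 4, giving x = w[0:2] = pp, y = w[2:4] = pq, z = w[4:8] = qppp.
Check: |xy| = 4 ≤ 6 and |y| = 2 ≥ 1. Reading y takes N from F back to F, so every xyⁱz is accepted.

pq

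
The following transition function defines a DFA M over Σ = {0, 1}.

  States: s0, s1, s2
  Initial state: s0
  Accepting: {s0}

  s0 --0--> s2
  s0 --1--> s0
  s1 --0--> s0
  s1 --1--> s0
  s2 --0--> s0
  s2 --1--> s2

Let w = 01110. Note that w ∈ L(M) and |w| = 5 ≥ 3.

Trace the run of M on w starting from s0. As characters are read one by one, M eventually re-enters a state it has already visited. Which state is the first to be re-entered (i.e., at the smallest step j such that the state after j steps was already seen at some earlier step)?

s2

Run of M on w = 0 1 1 1 0:
  step 0: s0  (start)
  step 1: s2  (read 0: s0→s2)
  step 2: s2  (read 1: s2→s2)   ← first repeat (s2 seen earlier)
  step 3: s2  (read 1: s2→s2)
  step 4: s2  (read 1: s2→s2)
  step 5: s0  (read 0: s2→s0)

The earliest repeat is at step j = 2: M is in s2, which it already visited at step i = 1.
With |Q| = 3, pigeonhole forces a state repeat no later than step 3; the substring read between the first and second visits to that state can be pumped.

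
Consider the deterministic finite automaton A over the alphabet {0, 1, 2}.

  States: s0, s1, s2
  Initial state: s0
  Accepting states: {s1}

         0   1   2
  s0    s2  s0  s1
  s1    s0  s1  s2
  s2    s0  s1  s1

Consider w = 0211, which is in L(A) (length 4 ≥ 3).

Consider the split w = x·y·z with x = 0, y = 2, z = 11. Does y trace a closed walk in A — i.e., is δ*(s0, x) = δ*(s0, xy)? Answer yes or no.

State sequence: s0 -0-> s2 -2-> s1

After x (step 1): s2. After xy (step 2): s1.
They differ (s2 ≠ s1), so y is not a cycle from the state after x; this split is not the one the pumping-lemma construction produces, and pumping y need not keep the string in L(A).

no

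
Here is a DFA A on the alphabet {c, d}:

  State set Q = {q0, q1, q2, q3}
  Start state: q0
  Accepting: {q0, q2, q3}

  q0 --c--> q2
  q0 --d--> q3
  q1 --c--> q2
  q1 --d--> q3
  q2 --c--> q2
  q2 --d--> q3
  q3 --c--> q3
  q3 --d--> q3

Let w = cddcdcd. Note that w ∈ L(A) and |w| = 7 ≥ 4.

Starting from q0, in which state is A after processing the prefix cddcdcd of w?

State sequence: q0 -c-> q2 -d-> q3 -d-> q3 -c-> q3 -d-> q3 -c-> q3 -d-> q3

After reading 7 characters, A is in state q3.

q3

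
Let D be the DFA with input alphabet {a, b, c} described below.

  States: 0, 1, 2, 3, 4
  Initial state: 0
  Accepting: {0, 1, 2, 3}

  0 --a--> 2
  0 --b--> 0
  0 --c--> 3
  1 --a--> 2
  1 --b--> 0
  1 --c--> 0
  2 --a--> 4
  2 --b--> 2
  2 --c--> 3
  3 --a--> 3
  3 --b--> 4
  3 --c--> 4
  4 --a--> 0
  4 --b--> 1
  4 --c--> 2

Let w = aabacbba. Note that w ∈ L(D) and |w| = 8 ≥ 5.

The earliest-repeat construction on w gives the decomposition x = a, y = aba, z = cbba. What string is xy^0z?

acbba

xy⁰z = xz = a·cbba = acbba.
Reading y = aba takes D from 2 back to 2, so after x the machine is still in 2, and z then leads to the accepting state 2. Hence acbba ∈ L(D).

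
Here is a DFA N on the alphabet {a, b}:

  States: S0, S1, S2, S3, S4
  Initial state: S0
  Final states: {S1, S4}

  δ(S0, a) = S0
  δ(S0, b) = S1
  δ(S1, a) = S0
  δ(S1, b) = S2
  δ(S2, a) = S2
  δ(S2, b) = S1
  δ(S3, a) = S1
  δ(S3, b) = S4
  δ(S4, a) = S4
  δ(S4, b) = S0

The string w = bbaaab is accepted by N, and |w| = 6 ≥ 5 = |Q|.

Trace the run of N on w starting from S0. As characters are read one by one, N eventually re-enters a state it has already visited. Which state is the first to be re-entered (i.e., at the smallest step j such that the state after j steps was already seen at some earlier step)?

Run of N on w = b b a a a b:
  step 0: S0  (start)
  step 1: S1  (read b: S0→S1)
  step 2: S2  (read b: S1→S2)
  step 3: S2  (read a: S2→S2)   ← first repeat (S2 seen earlier)
  step 4: S2  (read a: S2→S2)
  step 5: S2  (read a: S2→S2)
  step 6: S1  (read b: S2→S1)

The earliest repeat is at step j = 3: N is in S2, which it already visited at step i = 2.

S2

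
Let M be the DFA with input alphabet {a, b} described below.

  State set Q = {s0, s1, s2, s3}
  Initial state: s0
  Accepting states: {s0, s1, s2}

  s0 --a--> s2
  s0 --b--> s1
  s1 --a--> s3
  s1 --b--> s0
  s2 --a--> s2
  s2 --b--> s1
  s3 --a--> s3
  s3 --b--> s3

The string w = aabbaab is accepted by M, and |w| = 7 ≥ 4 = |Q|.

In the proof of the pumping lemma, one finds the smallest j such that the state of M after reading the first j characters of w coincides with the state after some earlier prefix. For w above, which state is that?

s2

Run of M on w = a a b b a a b:
  step 0: s0  (start)
  step 1: s2  (read a: s0→s2)
  step 2: s2  (read a: s2→s2)   ← first repeat (s2 seen earlier)
  step 3: s1  (read b: s2→s1)
  step 4: s0  (read b: s1→s0)
  step 5: s2  (read a: s0→s2)
  step 6: s2  (read a: s2→s2)
  step 7: s1  (read b: s2→s1)

The earliest repeat is at step j = 2: M is in s2, which it already visited at step i = 1.
Since M has 4 states, any run of length ≥ 4 visits 4+1 states, so by pigeonhole some state repeats within the first 4 steps — that repeat gives the pumpable loop.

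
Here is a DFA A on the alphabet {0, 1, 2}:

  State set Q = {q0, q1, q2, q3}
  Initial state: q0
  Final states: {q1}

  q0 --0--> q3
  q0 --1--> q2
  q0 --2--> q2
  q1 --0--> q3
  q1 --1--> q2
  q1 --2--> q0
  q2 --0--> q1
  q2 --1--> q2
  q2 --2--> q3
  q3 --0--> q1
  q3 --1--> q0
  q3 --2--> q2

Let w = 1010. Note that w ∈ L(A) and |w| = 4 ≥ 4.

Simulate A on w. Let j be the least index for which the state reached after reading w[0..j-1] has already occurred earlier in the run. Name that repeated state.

State sequence: q0 -1-> q2 -0-> q1 -1-> q2 -0-> q1
First repeat at step 3: q2 was already visited.

The earliest repeat is at step j = 3: A is in q2, which it already visited at step i = 1.

q2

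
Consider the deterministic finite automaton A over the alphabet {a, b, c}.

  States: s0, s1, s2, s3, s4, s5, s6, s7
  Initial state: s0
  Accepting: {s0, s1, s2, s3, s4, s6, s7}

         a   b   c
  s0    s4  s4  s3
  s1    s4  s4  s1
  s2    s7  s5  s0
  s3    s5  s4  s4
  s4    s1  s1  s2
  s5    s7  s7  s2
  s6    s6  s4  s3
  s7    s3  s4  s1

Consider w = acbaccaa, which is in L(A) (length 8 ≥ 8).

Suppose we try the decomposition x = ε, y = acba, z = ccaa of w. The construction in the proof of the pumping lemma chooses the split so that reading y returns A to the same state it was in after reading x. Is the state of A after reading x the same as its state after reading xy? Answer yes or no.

Run of A on the first 4 characters of w = a c b a:
  step 0: s0  (start)
  step 1: s4  (read a: s0→s4)
  step 2: s2  (read c: s4→s2)
  step 3: s5  (read b: s2→s5)
  step 4: s7  (read a: s5→s7)

After x (step 0): s0. After xy (step 4): s7.
They differ (s0 ≠ s7), so y is not a cycle from the state after x; this split is not the one the pumping-lemma construction produces, and pumping y need not keep the string in L(A).

no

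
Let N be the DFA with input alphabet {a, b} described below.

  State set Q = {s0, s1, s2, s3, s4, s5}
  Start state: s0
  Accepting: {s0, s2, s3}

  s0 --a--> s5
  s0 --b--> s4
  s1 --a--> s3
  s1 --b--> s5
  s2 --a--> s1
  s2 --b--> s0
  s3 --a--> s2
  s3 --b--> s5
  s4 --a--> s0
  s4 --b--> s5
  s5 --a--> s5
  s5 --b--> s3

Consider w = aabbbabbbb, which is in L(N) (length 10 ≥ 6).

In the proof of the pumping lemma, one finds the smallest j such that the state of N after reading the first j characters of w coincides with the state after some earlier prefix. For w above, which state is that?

s5

State sequence: s0 -a-> s5 -a-> s5 -b-> s3 -b-> s5 -b-> s3 -a-> s2 -b-> s0 -b-> s4 -b-> s5 -b-> s3
First repeat at step 2: s5 was already visited.

The earliest repeat is at step j = 2: N is in s5, which it already visited at step i = 1.
Since N has 6 states, any run of length ≥ 6 visits 6+1 states, so by pigeonhole some state repeats within the first 6 steps — that repeat gives the pumpable loop.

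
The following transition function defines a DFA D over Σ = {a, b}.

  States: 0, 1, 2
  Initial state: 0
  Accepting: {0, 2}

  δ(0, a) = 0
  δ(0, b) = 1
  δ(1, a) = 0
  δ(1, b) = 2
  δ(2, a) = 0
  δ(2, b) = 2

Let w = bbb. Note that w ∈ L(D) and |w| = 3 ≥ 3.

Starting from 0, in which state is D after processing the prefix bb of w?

Run of D on the first 2 characters of w = b b:
  step 0: 0  (start)
  step 1: 1  (read b: 0→1)
  step 2: 2  (read b: 1→2)

After reading 2 characters, D is in state 2.
(This kind of state-tracing is the core of the pumping-lemma construction: with 3 states, pigeonhole forces a repeat within the first 3 steps.)

2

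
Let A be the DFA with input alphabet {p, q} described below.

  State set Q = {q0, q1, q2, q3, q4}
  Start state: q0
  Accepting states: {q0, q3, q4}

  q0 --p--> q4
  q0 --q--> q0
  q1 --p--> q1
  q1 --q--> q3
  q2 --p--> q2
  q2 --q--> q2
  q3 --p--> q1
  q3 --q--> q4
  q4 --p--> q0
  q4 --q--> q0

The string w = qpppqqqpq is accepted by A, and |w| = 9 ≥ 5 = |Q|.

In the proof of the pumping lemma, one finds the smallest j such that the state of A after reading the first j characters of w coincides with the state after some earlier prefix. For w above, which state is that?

q0

Run of A on w = q p p p q q q p q:
  step 0: q0  (start)
  step 1: q0  (read q: q0→q0)   ← first repeat (q0 seen earlier)
  step 2: q4  (read p: q0→q4)
  step 3: q0  (read p: q4→q0)
  step 4: q4  (read p: q0→q4)
  step 5: q0  (read q: q4→q0)
  step 6: q0  (read q: q0→q0)
  step 7: q0  (read q: q0→q0)
  step 8: q4  (read p: q0→q4)
  step 9: q0  (read q: q4→q0)

The earliest repeat is at step j = 1: A is in q0, which it already visited at step i = 0.
Since A has 5 states, any run of length ≥ 5 visits 5+1 states, so by pigeonhole some state repeats within the first 5 steps — that repeat gives the pumpable loop.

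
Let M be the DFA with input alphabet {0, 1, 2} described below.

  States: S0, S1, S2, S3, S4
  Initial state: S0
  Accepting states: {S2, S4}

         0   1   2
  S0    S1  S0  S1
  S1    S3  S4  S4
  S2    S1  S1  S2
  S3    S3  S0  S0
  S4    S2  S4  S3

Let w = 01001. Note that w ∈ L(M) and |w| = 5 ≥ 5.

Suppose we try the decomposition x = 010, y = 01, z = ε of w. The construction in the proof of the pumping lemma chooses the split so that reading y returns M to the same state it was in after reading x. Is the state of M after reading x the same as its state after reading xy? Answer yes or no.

no

State sequence: S0 -0-> S1 -1-> S4 -0-> S2 -0-> S1 -1-> S4

After x (step 3): S2. After xy (step 5): S4.
They differ (S2 ≠ S4), so y is not a cycle from the state after x; this split is not the one the pumping-lemma construction produces, and pumping y need not keep the string in L(M).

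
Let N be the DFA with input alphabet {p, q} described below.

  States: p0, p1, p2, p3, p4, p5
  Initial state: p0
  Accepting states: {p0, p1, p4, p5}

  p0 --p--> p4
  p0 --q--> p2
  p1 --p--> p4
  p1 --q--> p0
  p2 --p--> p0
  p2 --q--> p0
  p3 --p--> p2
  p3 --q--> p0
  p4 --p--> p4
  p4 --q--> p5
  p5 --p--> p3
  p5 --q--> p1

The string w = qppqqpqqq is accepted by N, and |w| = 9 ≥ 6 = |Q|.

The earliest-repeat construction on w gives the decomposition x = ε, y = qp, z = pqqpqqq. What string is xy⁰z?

pqqpqqq

xy⁰z = xz = ε·pqqpqqq = pqqpqqq.
Reading y = qp takes N from p0 back to p0, so after x the machine is still in p0, and z then leads to the accepting state p0. Hence pqqpqqq ∈ L(N).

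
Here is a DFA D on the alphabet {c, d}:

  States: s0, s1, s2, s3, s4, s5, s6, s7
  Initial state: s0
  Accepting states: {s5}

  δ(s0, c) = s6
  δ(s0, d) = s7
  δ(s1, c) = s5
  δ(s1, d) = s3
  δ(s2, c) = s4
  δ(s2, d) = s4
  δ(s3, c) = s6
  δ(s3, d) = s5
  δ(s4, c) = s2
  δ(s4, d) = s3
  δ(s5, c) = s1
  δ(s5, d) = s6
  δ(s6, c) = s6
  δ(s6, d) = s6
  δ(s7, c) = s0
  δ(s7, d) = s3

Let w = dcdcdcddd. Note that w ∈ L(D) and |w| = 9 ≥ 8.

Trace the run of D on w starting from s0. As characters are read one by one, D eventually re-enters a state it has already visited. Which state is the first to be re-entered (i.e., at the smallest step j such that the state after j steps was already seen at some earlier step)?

s0

Run of D on w = d c d c d c d d d:
  step 0: s0  (start)
  step 1: s7  (read d: s0→s7)
  step 2: s0  (read c: s7→s0)   ← first repeat (s0 seen earlier)
  step 3: s7  (read d: s0→s7)
  step 4: s0  (read c: s7→s0)
  step 5: s7  (read d: s0→s7)
  step 6: s0  (read c: s7→s0)
  step 7: s7  (read d: s0→s7)
  step 8: s3  (read d: s7→s3)
  step 9: s5  (read d: s3→s5)

The earliest repeat is at step j = 2: D is in s0, which it already visited at step i = 0.
Pumping length from the standard proof: p = 8 (the number of states). The repeated state found above gives |xy| = j ≤ 8 and |y| = j − i ≥ 1.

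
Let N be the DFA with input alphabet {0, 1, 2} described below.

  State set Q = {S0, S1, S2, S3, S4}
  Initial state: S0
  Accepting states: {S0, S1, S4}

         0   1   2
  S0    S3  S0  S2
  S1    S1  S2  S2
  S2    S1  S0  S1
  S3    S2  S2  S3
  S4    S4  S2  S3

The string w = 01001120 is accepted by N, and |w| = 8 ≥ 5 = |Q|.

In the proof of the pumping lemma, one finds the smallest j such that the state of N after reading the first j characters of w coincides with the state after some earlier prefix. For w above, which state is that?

Run of N on w = 0 1 0 0 1 1 2 0:
  step 0: S0  (start)
  step 1: S3  (read 0: S0→S3)
  step 2: S2  (read 1: S3→S2)
  step 3: S1  (read 0: S2→S1)
  step 4: S1  (read 0: S1→S1)   ← first repeat (S1 seen earlier)
  step 5: S2  (read 1: S1→S2)
  step 6: S0  (read 1: S2→S0)
  step 7: S2  (read 2: S0→S2)
  step 8: S1  (read 0: S2→S1)

The earliest repeat is at step j = 4: N is in S1, which it already visited at step i = 3.
Pumping length from the standard proof: p = 5 (the number of states). The repeated state found above gives |xy| = j ≤ 5 and |y| = j − i ≥ 1.

S1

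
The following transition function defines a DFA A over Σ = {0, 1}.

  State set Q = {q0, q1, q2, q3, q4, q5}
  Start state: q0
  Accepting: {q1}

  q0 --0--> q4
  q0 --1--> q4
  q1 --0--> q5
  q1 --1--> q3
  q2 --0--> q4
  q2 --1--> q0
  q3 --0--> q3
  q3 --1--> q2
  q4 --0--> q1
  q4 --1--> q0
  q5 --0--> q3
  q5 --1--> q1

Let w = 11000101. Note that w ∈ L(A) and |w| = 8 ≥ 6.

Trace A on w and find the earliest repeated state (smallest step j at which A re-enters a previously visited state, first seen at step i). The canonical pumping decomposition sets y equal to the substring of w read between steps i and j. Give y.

State sequence: q0 -1-> q4 -1-> q0 -0-> q4 -0-> q1 -0-> q5 -1-> q1 -0-> q5 -1-> q1
First repeat at step 2: q0 was already visited.

So i = 0, j = 2, giving x = w[0:0] = ε, y = w[0:2] = 11, z = w[2:8] = 000101.
Check: |xy| = 2 ≤ 6 and |y| = 2 ≥ 1. Reading y takes A from q0 back to q0, so every xyⁱz is accepted.

11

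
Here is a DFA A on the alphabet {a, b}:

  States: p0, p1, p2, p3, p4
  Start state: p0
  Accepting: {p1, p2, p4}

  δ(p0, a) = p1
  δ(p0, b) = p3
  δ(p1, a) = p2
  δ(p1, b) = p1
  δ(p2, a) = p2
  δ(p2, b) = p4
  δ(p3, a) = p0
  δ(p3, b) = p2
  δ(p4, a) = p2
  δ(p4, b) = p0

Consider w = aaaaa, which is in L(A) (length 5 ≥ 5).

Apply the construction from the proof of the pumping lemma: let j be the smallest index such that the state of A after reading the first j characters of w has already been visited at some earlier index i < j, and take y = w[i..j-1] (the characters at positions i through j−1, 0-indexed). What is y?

a

Run of A on w = a a a a a:
  step 0: p0  (start)
  step 1: p1  (read a: p0→p1)
  step 2: p2  (read a: p1→p2)
  step 3: p2  (read a: p2→p2)   ← first repeat (p2 seen earlier)
  step 4: p2  (read a: p2→p2)
  step 5: p2  (read a: p2→p2)

So i = 2, j = 3, giving x = w[0:2] = aa, y = w[2:3] = a, z = w[3:5] = aa.
Check: |xy| = 3 ≤ 5 and |y| = 1 ≥ 1. Reading y takes A from p2 back to p2, so every xyⁱz is accepted.
The DFA has 5 states, so the proof of the pumping lemma guarantees a repeated state among the first 5+1 visited; the segment between the two visits is the pumpable y.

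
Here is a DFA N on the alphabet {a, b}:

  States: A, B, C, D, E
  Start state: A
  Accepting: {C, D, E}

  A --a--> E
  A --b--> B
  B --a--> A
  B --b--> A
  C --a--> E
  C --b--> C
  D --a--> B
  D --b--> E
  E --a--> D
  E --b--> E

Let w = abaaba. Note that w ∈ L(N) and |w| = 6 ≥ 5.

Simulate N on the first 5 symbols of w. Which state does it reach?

A

Run of N on the first 5 characters of w = a b a a b:
  step 0: A  (start)
  step 1: E  (read a: A→E)
  step 2: E  (read b: E→E)
  step 3: D  (read a: E→D)
  step 4: B  (read a: D→B)
  step 5: A  (read b: B→A)

After reading 5 characters, N is in state A.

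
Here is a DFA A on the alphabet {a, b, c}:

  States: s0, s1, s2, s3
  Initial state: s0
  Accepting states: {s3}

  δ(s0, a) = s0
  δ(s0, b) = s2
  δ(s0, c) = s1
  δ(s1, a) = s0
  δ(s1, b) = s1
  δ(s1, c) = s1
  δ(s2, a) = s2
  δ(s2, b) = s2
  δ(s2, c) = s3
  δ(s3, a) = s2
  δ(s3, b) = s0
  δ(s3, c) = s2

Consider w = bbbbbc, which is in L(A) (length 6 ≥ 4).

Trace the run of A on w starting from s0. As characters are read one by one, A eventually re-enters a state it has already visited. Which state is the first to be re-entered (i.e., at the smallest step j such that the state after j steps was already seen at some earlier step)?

s2

Run of A on w = b b b b b c:
  step 0: s0  (start)
  step 1: s2  (read b: s0→s2)
  step 2: s2  (read b: s2→s2)   ← first repeat (s2 seen earlier)
  step 3: s2  (read b: s2→s2)
  step 4: s2  (read b: s2→s2)
  step 5: s2  (read b: s2→s2)
  step 6: s3  (read c: s2→s3)

The earliest repeat is at step j = 2: A is in s2, which it already visited at step i = 1.
Since A has 4 states, any run of length ≥ 4 visits 4+1 states, so by pigeonhole some state repeats within the first 4 steps — that repeat gives the pumpable loop.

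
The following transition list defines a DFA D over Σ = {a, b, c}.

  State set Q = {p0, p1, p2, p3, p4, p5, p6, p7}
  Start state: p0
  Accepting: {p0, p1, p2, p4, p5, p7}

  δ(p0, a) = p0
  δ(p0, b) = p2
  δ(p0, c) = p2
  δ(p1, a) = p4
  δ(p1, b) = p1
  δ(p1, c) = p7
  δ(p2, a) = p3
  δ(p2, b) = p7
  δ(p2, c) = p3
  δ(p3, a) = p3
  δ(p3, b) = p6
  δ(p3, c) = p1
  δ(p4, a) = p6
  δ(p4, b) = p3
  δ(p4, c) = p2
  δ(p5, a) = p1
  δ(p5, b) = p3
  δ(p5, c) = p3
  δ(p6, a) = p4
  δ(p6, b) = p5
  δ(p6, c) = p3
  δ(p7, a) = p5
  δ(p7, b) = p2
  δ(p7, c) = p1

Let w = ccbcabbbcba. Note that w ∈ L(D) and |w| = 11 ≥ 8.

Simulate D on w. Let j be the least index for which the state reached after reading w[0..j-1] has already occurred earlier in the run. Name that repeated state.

p3

Run of D on w = c c b c a b b b c b a:
  step 0: p0  (start)
  step 1: p2  (read c: p0→p2)
  step 2: p3  (read c: p2→p3)
  step 3: p6  (read b: p3→p6)
  step 4: p3  (read c: p6→p3)   ← first repeat (p3 seen earlier)
  step 5: p3  (read a: p3→p3)
  step 6: p6  (read b: p3→p6)
  step 7: p5  (read b: p6→p5)
  step 8: p3  (read b: p5→p3)
  step 9: p1  (read c: p3→p1)
  step 10: p1  (read b: p1→p1)
  step 11: p4  (read a: p1→p4)

The earliest repeat is at step j = 4: D is in p3, which it already visited at step i = 2.
Since D has 8 states, any run of length ≥ 8 visits 8+1 states, so by pigeonhole some state repeats within the first 8 steps — that repeat gives the pumpable loop.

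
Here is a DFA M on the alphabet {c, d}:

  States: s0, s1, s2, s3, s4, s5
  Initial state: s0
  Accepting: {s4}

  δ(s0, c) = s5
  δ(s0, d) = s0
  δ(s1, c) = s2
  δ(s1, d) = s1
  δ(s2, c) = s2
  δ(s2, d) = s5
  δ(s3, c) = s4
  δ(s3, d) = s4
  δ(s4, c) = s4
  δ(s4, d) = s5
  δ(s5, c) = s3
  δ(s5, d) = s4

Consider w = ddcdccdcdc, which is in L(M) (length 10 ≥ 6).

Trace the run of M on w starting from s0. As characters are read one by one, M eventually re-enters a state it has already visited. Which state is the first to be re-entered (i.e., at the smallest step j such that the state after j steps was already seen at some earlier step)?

s0

State sequence: s0 -d-> s0 -d-> s0 -c-> s5 -d-> s4 -c-> s4 -c-> s4 -d-> s5 -c-> s3 -d-> s4 -c-> s4
First repeat at step 1: s0 was already visited.

The earliest repeat is at step j = 1: M is in s0, which it already visited at step i = 0.
Pumping length from the standard proof: p = 6 (the number of states). The repeated state found above gives |xy| = j ≤ 6 and |y| = j − i ≥ 1.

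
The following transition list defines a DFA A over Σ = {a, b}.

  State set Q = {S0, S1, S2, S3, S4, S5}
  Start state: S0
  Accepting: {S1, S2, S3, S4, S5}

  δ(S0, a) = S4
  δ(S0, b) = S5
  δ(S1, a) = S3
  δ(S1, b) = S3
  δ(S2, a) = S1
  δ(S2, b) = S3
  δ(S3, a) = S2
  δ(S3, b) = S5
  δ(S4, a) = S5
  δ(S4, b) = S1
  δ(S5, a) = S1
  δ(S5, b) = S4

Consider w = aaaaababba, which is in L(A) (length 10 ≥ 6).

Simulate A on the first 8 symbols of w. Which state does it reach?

S3

State sequence: S0 -a-> S4 -a-> S5 -a-> S1 -a-> S3 -a-> S2 -b-> S3 -a-> S2 -b-> S3

After reading 8 characters, A is in state S3.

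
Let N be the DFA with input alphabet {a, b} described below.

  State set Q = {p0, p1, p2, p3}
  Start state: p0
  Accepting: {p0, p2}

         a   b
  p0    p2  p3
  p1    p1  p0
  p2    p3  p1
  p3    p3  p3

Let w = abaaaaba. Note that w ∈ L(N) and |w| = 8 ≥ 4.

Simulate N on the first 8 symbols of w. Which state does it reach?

State sequence: p0 -a-> p2 -b-> p1 -a-> p1 -a-> p1 -a-> p1 -a-> p1 -b-> p0 -a-> p2

After reading 8 characters, N is in state p2.

p2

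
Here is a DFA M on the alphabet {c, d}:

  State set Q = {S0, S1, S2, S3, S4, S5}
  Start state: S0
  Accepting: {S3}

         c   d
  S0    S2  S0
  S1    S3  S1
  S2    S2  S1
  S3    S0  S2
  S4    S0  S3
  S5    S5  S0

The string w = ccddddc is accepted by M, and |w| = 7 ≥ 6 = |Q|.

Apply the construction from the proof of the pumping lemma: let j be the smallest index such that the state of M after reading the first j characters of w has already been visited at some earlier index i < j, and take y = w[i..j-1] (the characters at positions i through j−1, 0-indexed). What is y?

c

Run of M on w = c c d d d d c:
  step 0: S0  (start)
  step 1: S2  (read c: S0→S2)
  step 2: S2  (read c: S2→S2)   ← first repeat (S2 seen earlier)
  step 3: S1  (read d: S2→S1)
  step 4: S1  (read d: S1→S1)
  step 5: S1  (read d: S1→S1)
  step 6: S1  (read d: S1→S1)
  step 7: S3  (read c: S1→S3)

So i = 1, j = 2, giving x = w[0:1] = c, y = w[1:2] = c, z = w[2:7] = ddddc.
Check: |xy| = 2 ≤ 6 and |y| = 1 ≥ 1. Reading y takes M from S2 back to S2, so every xyⁱz is accepted.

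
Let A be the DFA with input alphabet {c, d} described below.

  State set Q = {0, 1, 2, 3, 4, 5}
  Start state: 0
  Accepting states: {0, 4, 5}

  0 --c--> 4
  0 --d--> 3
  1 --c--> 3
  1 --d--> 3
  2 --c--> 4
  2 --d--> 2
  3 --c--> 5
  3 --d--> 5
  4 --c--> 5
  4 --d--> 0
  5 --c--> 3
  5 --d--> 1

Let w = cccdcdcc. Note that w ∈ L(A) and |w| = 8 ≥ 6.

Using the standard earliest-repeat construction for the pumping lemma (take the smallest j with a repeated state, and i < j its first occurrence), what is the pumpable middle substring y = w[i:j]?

State sequence: 0 -c-> 4 -c-> 5 -c-> 3 -d-> 5 -c-> 3 -d-> 5 -c-> 3 -c-> 5
First repeat at step 4: 5 was already visited.

So i = 2, j = 4, giving x = w[0:2] = cc, y = w[2:4] = cd, z = w[4:8] = cdcc.
Check: |xy| = 4 ≤ 6 and |y| = 2 ≥ 1. Reading y takes A from 5 back to 5, so every xyⁱz is accepted.

cd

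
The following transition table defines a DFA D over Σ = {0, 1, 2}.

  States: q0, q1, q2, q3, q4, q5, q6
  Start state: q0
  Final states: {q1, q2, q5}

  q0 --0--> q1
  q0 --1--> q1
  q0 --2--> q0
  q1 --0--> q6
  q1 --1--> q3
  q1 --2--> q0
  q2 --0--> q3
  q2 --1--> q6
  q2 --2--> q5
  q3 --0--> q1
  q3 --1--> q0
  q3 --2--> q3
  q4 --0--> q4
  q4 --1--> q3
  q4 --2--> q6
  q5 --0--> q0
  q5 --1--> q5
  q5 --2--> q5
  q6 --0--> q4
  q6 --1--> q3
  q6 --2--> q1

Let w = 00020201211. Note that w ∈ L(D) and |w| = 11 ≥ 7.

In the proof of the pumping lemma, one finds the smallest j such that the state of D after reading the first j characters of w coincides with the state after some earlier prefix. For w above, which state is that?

State sequence: q0 -0-> q1 -0-> q6 -0-> q4 -2-> q6 -0-> q4 -2-> q6 -0-> q4 -1-> q3 -2-> q3 -1-> q0 -1-> q1
First repeat at step 4: q6 was already visited.

The earliest repeat is at step j = 4: D is in q6, which it already visited at step i = 2.

q6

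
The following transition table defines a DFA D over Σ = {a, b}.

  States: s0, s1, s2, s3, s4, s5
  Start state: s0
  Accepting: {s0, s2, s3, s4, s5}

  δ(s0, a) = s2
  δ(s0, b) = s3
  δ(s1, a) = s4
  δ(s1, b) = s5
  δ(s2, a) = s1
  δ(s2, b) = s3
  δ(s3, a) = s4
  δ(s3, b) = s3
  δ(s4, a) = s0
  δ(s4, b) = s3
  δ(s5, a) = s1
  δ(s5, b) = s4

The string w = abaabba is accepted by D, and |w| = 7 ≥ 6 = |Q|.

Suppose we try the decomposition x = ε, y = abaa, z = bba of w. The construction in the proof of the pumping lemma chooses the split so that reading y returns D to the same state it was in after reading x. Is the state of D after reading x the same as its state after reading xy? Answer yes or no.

yes

State sequence: s0 -a-> s2 -b-> s3 -a-> s4 -a-> s0

After x (step 0): s0. After xy (step 4): s0.
They match, so y = abaa drives D around a cycle from s0 back to itself; pumping y any number of times keeps D in s0 before reading z, and xyⁱz ∈ L(D) for every i ≥ 0.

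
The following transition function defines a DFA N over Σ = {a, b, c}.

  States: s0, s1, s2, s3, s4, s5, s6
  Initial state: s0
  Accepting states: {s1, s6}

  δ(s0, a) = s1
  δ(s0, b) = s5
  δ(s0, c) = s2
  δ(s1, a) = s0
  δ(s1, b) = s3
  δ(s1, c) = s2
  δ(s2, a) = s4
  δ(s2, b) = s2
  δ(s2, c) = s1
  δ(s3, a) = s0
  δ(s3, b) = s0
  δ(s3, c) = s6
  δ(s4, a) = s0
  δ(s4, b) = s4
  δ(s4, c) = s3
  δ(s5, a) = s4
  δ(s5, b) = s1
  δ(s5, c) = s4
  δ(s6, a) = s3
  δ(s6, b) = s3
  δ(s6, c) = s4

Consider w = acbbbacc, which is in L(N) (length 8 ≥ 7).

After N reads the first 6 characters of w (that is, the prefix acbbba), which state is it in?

s4

Run of N on the first 6 characters of w = a c b b b a:
  step 0: s0  (start)
  step 1: s1  (read a: s0→s1)
  step 2: s2  (read c: s1→s2)
  step 3: s2  (read b: s2→s2)
  step 4: s2  (read b: s2→s2)
  step 5: s2  (read b: s2→s2)
  step 6: s4  (read a: s2→s4)

After reading 6 characters, N is in state s4.
(This kind of state-tracing is the core of the pumping-lemma construction: with 7 states, pigeonhole forces a repeat within the first 7 steps.)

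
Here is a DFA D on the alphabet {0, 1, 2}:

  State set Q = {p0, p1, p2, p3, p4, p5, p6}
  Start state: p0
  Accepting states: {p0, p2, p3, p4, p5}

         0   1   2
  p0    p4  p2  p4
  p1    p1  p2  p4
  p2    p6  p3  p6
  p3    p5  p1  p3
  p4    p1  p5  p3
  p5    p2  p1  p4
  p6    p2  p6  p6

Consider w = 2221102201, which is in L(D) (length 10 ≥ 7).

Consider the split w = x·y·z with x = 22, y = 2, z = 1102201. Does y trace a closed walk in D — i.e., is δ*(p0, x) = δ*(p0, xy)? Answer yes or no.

yes

Run of D on the first 3 characters of w = 2 2 2:
  step 0: p0  (start)
  step 1: p4  (read 2: p0→p4)
  step 2: p3  (read 2: p4→p3)
  step 3: p3  (read 2: p3→p3)

After x (step 2): p3. After xy (step 3): p3.
They match, so y = 2 drives D around a cycle from p3 back to itself; pumping y any number of times keeps D in p3 before reading z, and xyⁱz ∈ L(D) for every i ≥ 0.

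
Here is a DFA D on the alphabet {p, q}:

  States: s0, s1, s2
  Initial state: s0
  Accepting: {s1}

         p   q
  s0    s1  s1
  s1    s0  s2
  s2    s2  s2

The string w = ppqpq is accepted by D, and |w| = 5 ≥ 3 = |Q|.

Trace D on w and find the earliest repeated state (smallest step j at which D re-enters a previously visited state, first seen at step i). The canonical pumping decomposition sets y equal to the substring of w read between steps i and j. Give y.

Run of D on w = p p q p q:
  step 0: s0  (start)
  step 1: s1  (read p: s0→s1)
  step 2: s0  (read p: s1→s0)   ← first repeat (s0 seen earlier)
  step 3: s1  (read q: s0→s1)
  step 4: s0  (read p: s1→s0)
  step 5: s1  (read q: s0→s1)

So i = 0, j = 2, giving x = w[0:0] = ε, y = w[0:2] = pp, z = w[2:5] = qpq.
Check: |xy| = 2 ≤ 3 and |y| = 2 ≥ 1. Reading y takes D from s0 back to s0, so every xyⁱz is accepted.

pp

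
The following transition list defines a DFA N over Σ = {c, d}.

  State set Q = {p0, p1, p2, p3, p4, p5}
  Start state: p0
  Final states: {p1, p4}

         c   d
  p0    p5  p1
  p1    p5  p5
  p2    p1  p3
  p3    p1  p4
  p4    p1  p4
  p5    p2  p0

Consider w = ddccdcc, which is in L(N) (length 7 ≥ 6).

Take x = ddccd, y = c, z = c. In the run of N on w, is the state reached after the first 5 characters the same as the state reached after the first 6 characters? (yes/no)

Run of N on the first 6 characters of w = d d c c d c:
  step 0: p0  (start)
  step 1: p1  (read d: p0→p1)
  step 2: p5  (read d: p1→p5)
  step 3: p2  (read c: p5→p2)
  step 4: p1  (read c: p2→p1)
  step 5: p5  (read d: p1→p5)
  step 6: p2  (read c: p5→p2)

After x (step 5): p5. After xy (step 6): p2.
They differ (p5 ≠ p2), so y is not a cycle from the state after x; this split is not the one the pumping-lemma construction produces, and pumping y need not keep the string in L(N).

no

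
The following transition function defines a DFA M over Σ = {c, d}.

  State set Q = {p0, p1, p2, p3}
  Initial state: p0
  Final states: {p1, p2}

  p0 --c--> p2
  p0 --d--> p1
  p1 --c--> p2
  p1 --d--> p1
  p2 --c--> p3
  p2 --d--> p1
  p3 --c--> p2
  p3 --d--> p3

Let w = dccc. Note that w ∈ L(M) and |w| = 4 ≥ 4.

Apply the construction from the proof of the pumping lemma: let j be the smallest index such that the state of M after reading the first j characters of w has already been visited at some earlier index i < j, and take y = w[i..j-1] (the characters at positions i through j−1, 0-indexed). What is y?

cc

State sequence: p0 -d-> p1 -c-> p2 -c-> p3 -c-> p2
First repeat at step 4: p2 was already visited.

So i = 2, j = 4, giving x = w[0:2] = dc, y = w[2:4] = cc, z = w[4:4] = ε.
Check: |xy| = 4 ≤ 4 and |y| = 2 ≥ 1. Reading y takes M from p2 back to p2, so every xyⁱz is accepted.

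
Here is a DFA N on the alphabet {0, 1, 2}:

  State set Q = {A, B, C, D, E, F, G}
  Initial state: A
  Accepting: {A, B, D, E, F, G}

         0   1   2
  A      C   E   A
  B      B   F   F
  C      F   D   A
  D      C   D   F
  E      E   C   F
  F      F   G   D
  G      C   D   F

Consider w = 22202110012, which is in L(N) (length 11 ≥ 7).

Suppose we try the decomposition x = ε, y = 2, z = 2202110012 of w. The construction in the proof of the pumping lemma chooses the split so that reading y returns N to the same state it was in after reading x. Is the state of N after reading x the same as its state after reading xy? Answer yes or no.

Run of N on the first 1 characters of w = 2:
  step 0: A  (start)
  step 1: A  (read 2: A→A)

After x (step 0): A. After xy (step 1): A.
They match, so y = 2 drives N around a cycle from A back to itself; pumping y any number of times keeps N in A before reading z, and xyⁱz ∈ L(N) for every i ≥ 0.

yes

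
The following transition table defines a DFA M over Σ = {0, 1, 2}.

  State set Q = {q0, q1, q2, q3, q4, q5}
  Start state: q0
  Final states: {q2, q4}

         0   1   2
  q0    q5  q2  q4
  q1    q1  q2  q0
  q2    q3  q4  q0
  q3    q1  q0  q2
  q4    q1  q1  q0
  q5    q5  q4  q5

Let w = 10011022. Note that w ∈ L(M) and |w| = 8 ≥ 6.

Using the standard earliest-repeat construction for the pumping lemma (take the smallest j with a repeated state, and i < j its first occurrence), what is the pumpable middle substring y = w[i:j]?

001

Run of M on w = 1 0 0 1 1 0 2 2:
  step 0: q0  (start)
  step 1: q2  (read 1: q0→q2)
  step 2: q3  (read 0: q2→q3)
  step 3: q1  (read 0: q3→q1)
  step 4: q2  (read 1: q1→q2)   ← first repeat (q2 seen earlier)
  step 5: q4  (read 1: q2→q4)
  step 6: q1  (read 0: q4→q1)
  step 7: q0  (read 2: q1→q0)
  step 8: q4  (read 2: q0→q4)

So i = 1, j = 4, giving x = w[0:1] = 1, y = w[1:4] = 001, z = w[4:8] = 1022.
Check: |xy| = 4 ≤ 6 and |y| = 3 ≥ 1. Reading y takes M from q2 back to q2, so every xyⁱz is accepted.
Since M has 6 states, any run of length ≥ 6 visits 6+1 states, so by pigeonhole some state repeats within the first 6 steps — that repeat gives the pumpable loop.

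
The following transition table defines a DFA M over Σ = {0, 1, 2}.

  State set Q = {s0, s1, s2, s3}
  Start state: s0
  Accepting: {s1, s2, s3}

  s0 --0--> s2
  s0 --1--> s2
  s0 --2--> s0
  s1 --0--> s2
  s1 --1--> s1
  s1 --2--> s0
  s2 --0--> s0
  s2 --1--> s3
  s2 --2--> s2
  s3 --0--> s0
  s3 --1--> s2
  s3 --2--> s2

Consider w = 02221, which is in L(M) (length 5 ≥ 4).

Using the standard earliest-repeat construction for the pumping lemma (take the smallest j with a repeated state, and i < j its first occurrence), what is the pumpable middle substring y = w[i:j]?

2

State sequence: s0 -0-> s2 -2-> s2 -2-> s2 -2-> s2 -1-> s3
First repeat at step 2: s2 was already visited.

So i = 1, j = 2, giving x = w[0:1] = 0, y = w[1:2] = 2, z = w[2:5] = 221.
Check: |xy| = 2 ≤ 4 and |y| = 1 ≥ 1. Reading y takes M from s2 back to s2, so every xyⁱz is accepted.
With |Q| = 4, pigeonhole forces a state repeat no later than step 4; the substring read between the first and second visits to that state can be pumped.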